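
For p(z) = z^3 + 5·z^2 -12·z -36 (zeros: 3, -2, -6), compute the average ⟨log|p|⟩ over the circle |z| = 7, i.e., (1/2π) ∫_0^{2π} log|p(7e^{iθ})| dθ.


Zeros: -6, -2, 3; r = 7.
Inside |z| < r: -6, -2, 3. Outside (|z| ≥ r): ∅.
p(0) = -36, so log|p(0)| = log(36) = 3.5835.
Apply Jensen: I(r) = log|p(0)| + Σ_k log(r/|z_k|), summed over zeros inside |z| < r.
  log(r/|z_k|) for z_k = 3: log(7/3) = 0.8473
  log(r/|z_k|) for z_k = -2: log(7/2) = 1.2528
  log(r/|z_k|) for z_k = -6: log(7/6) = 0.1542
Sum over inside zeros: 2.2542.
I(r) = log|p(0)| + (inside sum) = 3.5835 + 2.2542 = 5.8377.
Closed form (all zeros inside, monic): I(r) = n·log(r) = 3·log(7) = 5.8377. ✓

I(r) ≈ 5.8377.


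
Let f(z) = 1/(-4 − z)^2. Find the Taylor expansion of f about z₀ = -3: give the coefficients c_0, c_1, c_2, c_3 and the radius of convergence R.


Let w = z − z₀, so z = z₀ + w.
Then -4 − z = -4 − (z₀ + w) = (-4 − z₀) − w = -1 − w.
f(z) = 1/(-1 − w)^2 = (1/(-1)^2) · (1 − w/(-1))^{−2}.
By the binomial series (1−u)^{−2} = Σ_{n≥0} C(n+1, 1) u^n for |u|<1, with u = w/(-1):
  c_n = C(n+1, 1) / (-1)^(n+2).
  c_0 = 1/(-1)^2 = 1.
  c_1 = 2/(-1)^3 = -2.
  c_2 = 3/(-1)^4 = 3.
  c_3 = 4/(-1)^5 = -4.
The series is valid for |w/d| < 1, i.e. |z − z₀| < |d|.
Radius of convergence: R = |-4 − z₀| = |-1| = 1 (distance from z₀ to the singularity z = -4).

c_0 = 1, c_1 = -2, c_2 = 3, c_3 = -4; R = 1.


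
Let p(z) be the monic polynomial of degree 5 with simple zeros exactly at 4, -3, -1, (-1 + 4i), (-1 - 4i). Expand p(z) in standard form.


The polynomial is p(z) = ∏_{α ∈ S} (z − α), where S = {4, -3, -1, (-1 + 4i), (-1 - 4i)}.
Expanding the product yields: p(z) = z^5 + 2·z^4 + 4·z^3 -38·z^2 -245·z -204.
Note conjugate pairs combine to real quadratics: (z − (-1+4i))(z − (-1−4i)) = z² + 2z + 17.
The resulting polynomial has degree 5 and real coefficients as required.

p(z) = z^5 + 2·z^4 + 4·z^3 -38·z^2 -245·z -204.


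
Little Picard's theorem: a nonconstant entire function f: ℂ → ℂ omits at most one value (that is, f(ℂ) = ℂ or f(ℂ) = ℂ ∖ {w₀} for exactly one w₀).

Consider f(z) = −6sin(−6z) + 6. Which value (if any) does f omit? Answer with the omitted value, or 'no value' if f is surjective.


Little Picard bounds the complement of f(ℂ) to at most one point.
sin is entire and surjective onto ℂ: for every w ∈ ℂ, sin(ζ) = w has a solution ζ ∈ ℂ (e.g., via the complex inverse arcsin). With ζ = −6z this gives z = ζ/(-6). Then -6·sin(−6z) takes every value in -6·ℂ = ℂ, and adding 6 is a bijection of ℂ. So f is surjective and omits no value. (Note: only on the real line is sin bounded by [−1, 1].)

Omitted value: no value.


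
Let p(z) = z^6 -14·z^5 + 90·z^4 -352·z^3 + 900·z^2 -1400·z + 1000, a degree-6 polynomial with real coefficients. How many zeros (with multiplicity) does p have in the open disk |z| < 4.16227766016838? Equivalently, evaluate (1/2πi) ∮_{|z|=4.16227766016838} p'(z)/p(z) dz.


The zeros of p are: (1 + 3i), (1 - 3i), (3 + 1i), (3 - 1i), (3 + 1i), (3 - 1i).
Their magnitudes are: 3.162, 3.162, 3.162, 3.162, 3.162, 3.162.
Zeros with |z| < R = 4.16227766016838: (1 + 3i), (1 - 3i), (3 + 1i), (3 - 1i), (3 + 1i), (3 - 1i).
Count = 6.
By the argument principle, (1/2πi) ∮_{|z|=R} p'(z)/p(z) dz equals exactly this count.

Number of zeros inside |z| < 4.16227766016838: 6.


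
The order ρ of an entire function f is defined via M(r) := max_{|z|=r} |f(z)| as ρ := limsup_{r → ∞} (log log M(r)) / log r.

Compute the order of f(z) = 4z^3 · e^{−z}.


M(r) = max_{|z|=r} |4|·|z|^3·|e^{−z}| = 4·r^3 · e^{1r^1} (the factors attain their maxima compatibly on |z|=r). Then log M(r) = log 4 + 3·log r + 1r^1, dominated by the last term, so log log M(r) ~ 1·log r. The polynomial factor 4z^3 contributes only a log r term and does not affect the order. ρ = 1.
Therefore ρ = 1.

Order ρ = 1.


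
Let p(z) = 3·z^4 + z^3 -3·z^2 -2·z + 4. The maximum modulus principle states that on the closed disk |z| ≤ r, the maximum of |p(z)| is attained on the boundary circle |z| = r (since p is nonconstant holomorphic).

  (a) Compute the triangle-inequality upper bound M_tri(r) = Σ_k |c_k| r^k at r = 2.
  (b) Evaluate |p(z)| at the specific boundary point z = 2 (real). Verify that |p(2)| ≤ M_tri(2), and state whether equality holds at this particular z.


Coefficients: c_0 = 4, c_1 = -2, c_2 = -3, c_3 = 1, c_4 = 3. Radius r = 2.
Part (a). Triangle bound: M_tri(r) = Σ_k |c_k| r^k
  = |4|·2^0 + |-2|·2^1 + |-3|·2^2 + |1|·2^3 + |3|·2^4
  = 4 + 4 + 12 + 8 + 48 = 76.
This bounds M(r) := max_{|z|=r} |p(z)| from above; equality holds iff all terms c_k z^k can be made to align in phase at a single z on |z|=r.
Part (b). At z = 2 (real, on the circle |z| = r):
  p(2) = (4)·2^0 + (-2)·2^1 + (-3)·2^2 + (1)·2^3 + (3)·2^4 = 44.
  |p(2)| = 44.
Check: |p(2)| = 44 ≤ 76 = M_tri(2). ✓ Equality does not hold at z = 2 (the coefficients have mixed signs, so the terms do not all align in phase there).

M_tri(2) = 76; |p(2)| = 44; equality at z=2: no.


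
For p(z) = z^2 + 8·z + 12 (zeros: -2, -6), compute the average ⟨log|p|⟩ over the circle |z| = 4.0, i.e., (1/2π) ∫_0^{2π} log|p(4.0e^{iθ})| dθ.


Zeros: -6, -2; r = 4.0.
Inside |z| < r: -2. Outside (|z| ≥ r): -6.
p(0) = 12, so log|p(0)| = log(12) = 2.4849.
Apply Jensen: I(r) = log|p(0)| + Σ_k log(r/|z_k|), summed over zeros inside |z| < r.
  log(r/|z_k|) for z_k = -2: log(4.0/2) = 0.6931
  Outside zeros (-6) contribute nothing to the Jensen sum.
Sum over inside zeros: 0.6931.
I(r) = log|p(0)| + (inside sum) = 2.4849 + 0.6931 = 3.1781.
Note: since some zeros are outside |z| ≤ r, the simplified n·log(r) form does NOT apply — only the inside zeros contribute.

I(r) ≈ 3.1781.


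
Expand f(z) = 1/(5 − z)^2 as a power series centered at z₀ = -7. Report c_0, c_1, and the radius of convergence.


Let w = z − z₀, so z = z₀ + w.
Then 5 − z = 5 − (z₀ + w) = (5 − z₀) − w = 12 − w.
f(z) = 1/(12 − w)^2 = (1/(12)^2) · (1 − w/(12))^{−2}.
By the binomial series (1−u)^{−2} = Σ_{n≥0} C(n+1, 1) u^n for |u|<1, with u = w/(12):
  c_n = C(n+1, 1) / (12)^(n+2).
  c_0 = 1/(12)^2 = 1/144.
  c_1 = 2/(12)^3 = 1/864.
The series is valid for |w/d| < 1, i.e. |z − z₀| < |d|.
Radius of convergence: R = |5 − z₀| = |12| = 12 (distance from z₀ to the singularity z = 5).

c_0 = 1/144, c_1 = 1/864; R = 12.


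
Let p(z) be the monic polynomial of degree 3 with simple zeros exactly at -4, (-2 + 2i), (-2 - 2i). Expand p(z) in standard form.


The polynomial is p(z) = ∏_{α ∈ S} (z − α), where S = {-4, (-2 + 2i), (-2 - 2i)}.
Expanding the product yields: p(z) = z^3 + 8·z^2 + 24·z + 32.
Note conjugate pairs combine to real quadratics: (z − (-2+2i))(z − (-2−2i)) = z² + 4z + 8.
The resulting polynomial has degree 3 and real coefficients as required.

p(z) = z^3 + 8·z^2 + 24·z + 32.


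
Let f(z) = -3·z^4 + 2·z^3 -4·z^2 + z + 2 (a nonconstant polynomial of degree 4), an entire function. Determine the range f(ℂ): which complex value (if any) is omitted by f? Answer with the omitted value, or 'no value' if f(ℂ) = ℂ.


Little Picard bounds the complement of f(ℂ) to at most one point.
For every w ∈ ℂ, the equation p(z) − w = 0 is a nonconstant polynomial in z and hence has at least one root by the fundamental theorem of algebra. So p is surjective onto ℂ, omitting no value.

Omitted value: no value.


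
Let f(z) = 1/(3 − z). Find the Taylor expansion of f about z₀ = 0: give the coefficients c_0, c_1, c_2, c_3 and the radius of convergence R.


Let w = z − z₀, so z = z₀ + w.
Then 3 − z = 3 − (z₀ + w) = (3 − z₀) − w = 3 − w.
f(z) = 1/(3 − w) = (1/(3)) · 1/(1 − w/(3)) = Σ_{n≥0} w^n / (3)^(n+1).
So c_n = 1/(3)^(n+1):
  c_0 = 1/(3)^1 = 1/3.
  c_1 = 1/(3)^2 = 1/9.
  c_2 = 1/(3)^3 = 1/27.
  c_3 = 1/(3)^4 = 1/81.
The series is valid for |w/d| < 1, i.e. |z − z₀| < |d|.
Radius of convergence: R = |3 − z₀| = |3| = 3 (distance from z₀ to the singularity z = 3).

c_0 = 1/3, c_1 = 1/9, c_2 = 1/27, c_3 = 1/81; R = 3.


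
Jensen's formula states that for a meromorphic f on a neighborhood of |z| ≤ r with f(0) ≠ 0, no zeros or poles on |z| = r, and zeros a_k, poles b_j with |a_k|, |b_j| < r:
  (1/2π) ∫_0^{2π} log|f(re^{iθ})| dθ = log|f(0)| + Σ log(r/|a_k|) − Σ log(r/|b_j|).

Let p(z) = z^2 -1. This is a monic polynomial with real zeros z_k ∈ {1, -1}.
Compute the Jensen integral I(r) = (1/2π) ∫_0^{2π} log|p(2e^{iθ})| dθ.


Zeros: -1, 1; r = 2.
Inside |z| < r: -1, 1. Outside (|z| ≥ r): ∅.
p(0) = -1, so log|p(0)| = log(1) = 0.0000.
Apply Jensen: I(r) = log|p(0)| + Σ_k log(r/|z_k|), summed over zeros inside |z| < r.
  log(r/|z_k|) for z_k = 1: log(2/1) = 0.6931
  log(r/|z_k|) for z_k = -1: log(2/1) = 0.6931
Sum over inside zeros: 1.3863.
I(r) = log|p(0)| + (inside sum) = 0.0000 + 1.3863 = 1.3863.
Closed form (all zeros inside, monic): I(r) = n·log(r) = 2·log(2) = 1.3863. ✓

I(r) ≈ 1.3863.


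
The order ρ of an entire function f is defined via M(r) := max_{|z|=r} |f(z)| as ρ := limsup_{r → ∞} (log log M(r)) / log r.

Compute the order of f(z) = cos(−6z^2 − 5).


Write cos(w) = (e^{iw} ± e^{−iw})/(2 or 2i), so |cos(w)| ≤ e^{|w|}. With w = −6z^2 − 5, |w| ≤ 6r^2 + 5 on |z|=r, giving M(r) ≤ e^{6r^2 + 5} and ρ ≤ 2. For the lower bound, choose z on |z|=r with -6z^2 purely imaginary of modulus 6r^2; then |cos(−6z^2 − 5)| grows like e^{6r^2}/2, so ρ ≥ 2. Hence ρ = 2.
Therefore ρ = 2.

Order ρ = 2.


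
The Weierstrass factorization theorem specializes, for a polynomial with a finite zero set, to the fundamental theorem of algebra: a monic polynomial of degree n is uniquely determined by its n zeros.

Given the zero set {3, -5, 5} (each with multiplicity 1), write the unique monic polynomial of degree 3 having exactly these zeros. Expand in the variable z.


The polynomial is p(z) = ∏_{α ∈ S} (z − α), where S = {3, -5, 5}.
Expanding the product yields: p(z) = z^3 -3·z^2 -25·z + 75.
The resulting polynomial has degree 3 and real coefficients as required.

p(z) = z^3 -3·z^2 -25·z + 75.


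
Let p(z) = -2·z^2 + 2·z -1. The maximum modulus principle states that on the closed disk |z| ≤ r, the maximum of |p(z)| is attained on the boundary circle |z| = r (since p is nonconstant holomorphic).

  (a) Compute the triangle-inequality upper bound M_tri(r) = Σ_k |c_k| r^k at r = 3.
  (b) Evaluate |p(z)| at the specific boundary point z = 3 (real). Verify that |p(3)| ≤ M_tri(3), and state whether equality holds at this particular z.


Coefficients: c_0 = -1, c_1 = 2, c_2 = -2. Radius r = 3.
Part (a). Triangle bound: M_tri(r) = Σ_k |c_k| r^k
  = |-1|·3^0 + |2|·3^1 + |-2|·3^2
  = 1 + 6 + 18 = 25.
This bounds M(r) := max_{|z|=r} |p(z)| from above; equality holds iff all terms c_k z^k can be made to align in phase at a single z on |z|=r.
Part (b). At z = 3 (real, on the circle |z| = r):
  p(3) = (-1)·3^0 + (2)·3^1 + (-2)·3^2 = -13.
  |p(3)| = 13.
Check: |p(3)| = 13 ≤ 25 = M_tri(3). ✓ Equality does not hold at z = 3 (the coefficients have mixed signs, so the terms do not all align in phase there).

M_tri(3) = 25; |p(3)| = 13; equality at z=3: no.


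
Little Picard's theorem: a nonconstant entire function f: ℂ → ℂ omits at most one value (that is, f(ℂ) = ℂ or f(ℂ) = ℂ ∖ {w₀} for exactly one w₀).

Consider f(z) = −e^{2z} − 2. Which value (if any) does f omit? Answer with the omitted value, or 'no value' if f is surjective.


Little Picard bounds the complement of f(ℂ) to at most one point.
e^{2z} is never zero on ℂ, so -1·e^{2z} takes every value in ℂ ∖ {0}. Adding -2 shifts the range to ℂ ∖ {-2}. Thus f omits exactly the value -2.

Omitted value: -2.


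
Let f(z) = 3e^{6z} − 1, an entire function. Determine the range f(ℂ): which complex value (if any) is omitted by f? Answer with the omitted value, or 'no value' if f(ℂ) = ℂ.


Little Picard bounds the complement of f(ℂ) to at most one point.
e^{6z} is never zero on ℂ, so 3·e^{6z} takes every value in ℂ ∖ {0}. Adding -1 shifts the range to ℂ ∖ {-1}. Thus f omits exactly the value -1.

Omitted value: -1.


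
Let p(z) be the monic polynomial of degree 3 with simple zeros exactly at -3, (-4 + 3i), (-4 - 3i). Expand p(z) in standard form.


The polynomial is p(z) = ∏_{α ∈ S} (z − α), where S = {-3, (-4 + 3i), (-4 - 3i)}.
Expanding the product yields: p(z) = z^3 + 11·z^2 + 49·z + 75.
Note conjugate pairs combine to real quadratics: (z − (-4+3i))(z − (-4−3i)) = z² + 8z + 25.
The resulting polynomial has degree 3 and real coefficients as required.

p(z) = z^3 + 11·z^2 + 49·z + 75.


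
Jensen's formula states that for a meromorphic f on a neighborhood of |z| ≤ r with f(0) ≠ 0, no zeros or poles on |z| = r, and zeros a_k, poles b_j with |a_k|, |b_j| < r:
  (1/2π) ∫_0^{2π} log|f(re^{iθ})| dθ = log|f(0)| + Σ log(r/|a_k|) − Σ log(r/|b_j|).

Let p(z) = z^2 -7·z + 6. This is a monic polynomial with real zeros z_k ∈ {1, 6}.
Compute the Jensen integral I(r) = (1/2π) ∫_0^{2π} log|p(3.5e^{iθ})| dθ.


Zeros: 1, 6; r = 3.5.
Inside |z| < r: 1. Outside (|z| ≥ r): 6.
p(0) = 6, so log|p(0)| = log(6) = 1.7918.
Apply Jensen: I(r) = log|p(0)| + Σ_k log(r/|z_k|), summed over zeros inside |z| < r.
  log(r/|z_k|) for z_k = 1: log(3.5/1) = 1.2528
  Outside zeros (6) contribute nothing to the Jensen sum.
Sum over inside zeros: 1.2528.
I(r) = log|p(0)| + (inside sum) = 1.7918 + 1.2528 = 3.0445.
Note: since some zeros are outside |z| ≤ r, the simplified n·log(r) form does NOT apply — only the inside zeros contribute.

I(r) ≈ 3.0445.


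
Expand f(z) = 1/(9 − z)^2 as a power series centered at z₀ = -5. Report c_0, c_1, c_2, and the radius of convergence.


Let w = z − z₀, so z = z₀ + w.
Then 9 − z = 9 − (z₀ + w) = (9 − z₀) − w = 14 − w.
f(z) = 1/(14 − w)^2 = (1/(14)^2) · (1 − w/(14))^{−2}.
By the binomial series (1−u)^{−2} = Σ_{n≥0} C(n+1, 1) u^n for |u|<1, with u = w/(14):
  c_n = C(n+1, 1) / (14)^(n+2).
  c_0 = 1/(14)^2 = 1/196.
  c_1 = 2/(14)^3 = 1/1372.
  c_2 = 3/(14)^4 = 3/38416.
The series is valid for |w/d| < 1, i.e. |z − z₀| < |d|.
Radius of convergence: R = |9 − z₀| = |14| = 14 (distance from z₀ to the singularity z = 9).

c_0 = 1/196, c_1 = 1/1372, c_2 = 3/38416; R = 14.


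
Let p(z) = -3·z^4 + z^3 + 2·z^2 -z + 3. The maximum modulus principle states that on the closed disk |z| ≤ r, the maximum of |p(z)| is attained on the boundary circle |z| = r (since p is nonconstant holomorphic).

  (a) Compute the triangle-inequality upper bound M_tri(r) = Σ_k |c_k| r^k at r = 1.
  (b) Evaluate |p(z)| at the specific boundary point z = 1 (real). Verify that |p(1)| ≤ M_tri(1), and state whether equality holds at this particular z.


Coefficients: c_0 = 3, c_1 = -1, c_2 = 2, c_3 = 1, c_4 = -3. Radius r = 1.
Part (a). Triangle bound: M_tri(r) = Σ_k |c_k| r^k
  = |3|·1^0 + |-1|·1^1 + |2|·1^2 + |1|·1^3 + |-3|·1^4
  = 3 + 1 + 2 + 1 + 3 = 10.
This bounds M(r) := max_{|z|=r} |p(z)| from above; equality holds iff all terms c_k z^k can be made to align in phase at a single z on |z|=r.
Part (b). At z = 1 (real, on the circle |z| = r):
  p(1) = (3)·1^0 + (-1)·1^1 + (2)·1^2 + (1)·1^3 + (-3)·1^4 = 2.
  |p(1)| = 2.
Check: |p(1)| = 2 ≤ 10 = M_tri(1). ✓ Equality does not hold at z = 1 (the coefficients have mixed signs, so the terms do not all align in phase there).

M_tri(1) = 10; |p(1)| = 2; equality at z=1: no.


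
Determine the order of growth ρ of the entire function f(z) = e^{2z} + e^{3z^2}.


Each summand is entire of order 1 and 2 respectively (as in the single-exponential case). The order of a sum is at most the max of the orders, so ρ ≤ 2. For the lower bound: on |z|=r choose arg z so that 3z^2 is real positive; then |e^{3z^2}| = e^{3r^2} while |e^{2z}| ≤ e^{2r^1} = o(e^{3r^2}). So |f| ≥ e^{3r^2}(1 − o(1)) and ρ ≥ 2. Hence ρ = max(1, 2) = 2.
Therefore ρ = 2.

Order ρ = 2.


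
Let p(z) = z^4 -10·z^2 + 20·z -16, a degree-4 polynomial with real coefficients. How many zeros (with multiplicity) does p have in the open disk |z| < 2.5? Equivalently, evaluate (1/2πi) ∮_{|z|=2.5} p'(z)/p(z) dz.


The zeros of p are: 2, (1 + 1i), (1 - 1i), -4.
Their magnitudes are: 2, 1.414, 1.414, 4.
Zeros with |z| < R = 2.5: 2, (1 + 1i), (1 - 1i).
Count = 3.
By the argument principle, (1/2πi) ∮_{|z|=R} p'(z)/p(z) dz equals exactly this count.

Number of zeros inside |z| < 2.5: 3.


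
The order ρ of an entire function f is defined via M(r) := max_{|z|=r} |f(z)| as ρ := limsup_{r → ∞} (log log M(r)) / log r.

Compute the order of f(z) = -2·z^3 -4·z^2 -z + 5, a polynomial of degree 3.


|f(z)| ≤ Σ|c_k|·r^k = O(r^3) as r → ∞. Polynomial growth is O(e^{r^ε}) for every ε > 0 (since r^3/e^{r^ε} → 0), so ρ ≤ ε for all ε > 0, i.e. ρ = 0. Every nonconstant polynomial has order 0.
Therefore ρ = 0.

Order ρ = 0.


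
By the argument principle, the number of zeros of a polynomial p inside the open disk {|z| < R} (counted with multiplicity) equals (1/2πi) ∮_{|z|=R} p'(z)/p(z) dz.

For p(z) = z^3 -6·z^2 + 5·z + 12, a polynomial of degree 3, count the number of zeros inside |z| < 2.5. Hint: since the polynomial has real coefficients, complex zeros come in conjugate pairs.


The zeros of p are: 3, 4, -1.
Their magnitudes are: 3, 4, 1.
Zeros with |z| < R = 2.5: -1.
Count = 1.
By the argument principle, (1/2πi) ∮_{|z|=R} p'(z)/p(z) dz equals exactly this count.

Number of zeros inside |z| < 2.5: 1.


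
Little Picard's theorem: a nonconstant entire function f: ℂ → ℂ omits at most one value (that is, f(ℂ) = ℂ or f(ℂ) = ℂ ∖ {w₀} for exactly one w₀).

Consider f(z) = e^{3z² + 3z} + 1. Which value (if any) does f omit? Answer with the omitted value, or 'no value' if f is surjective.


Little Picard bounds the complement of f(ℂ) to at most one point.
The exponent g(z) = 3z² + 3z is a nonconstant polynomial, hence surjective onto ℂ. So e^{g(z)} takes every value in {e^w : w ∈ ℂ} = ℂ ∖ {0}. Adding 1 shifts the range to ℂ ∖ {1}. f omits exactly 1.

Omitted value: 1.


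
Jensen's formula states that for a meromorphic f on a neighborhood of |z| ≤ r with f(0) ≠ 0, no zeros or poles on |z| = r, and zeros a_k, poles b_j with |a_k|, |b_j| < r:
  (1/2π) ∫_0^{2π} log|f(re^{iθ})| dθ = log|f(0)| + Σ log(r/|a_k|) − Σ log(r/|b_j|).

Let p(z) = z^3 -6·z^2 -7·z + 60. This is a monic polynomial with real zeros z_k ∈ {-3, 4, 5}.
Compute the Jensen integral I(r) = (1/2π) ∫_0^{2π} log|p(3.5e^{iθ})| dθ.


Zeros: -3, 4, 5; r = 3.5.
Inside |z| < r: -3. Outside (|z| ≥ r): 4, 5.
p(0) = 60, so log|p(0)| = log(60) = 4.0943.
Apply Jensen: I(r) = log|p(0)| + Σ_k log(r/|z_k|), summed over zeros inside |z| < r.
  log(r/|z_k|) for z_k = -3: log(3.5/3) = 0.1542
  Outside zeros (4, 5) contribute nothing to the Jensen sum.
Sum over inside zeros: 0.1542.
I(r) = log|p(0)| + (inside sum) = 4.0943 + 0.1542 = 4.2485.
Note: since some zeros are outside |z| ≤ r, the simplified n·log(r) form does NOT apply — only the inside zeros contribute.

I(r) ≈ 4.2485.


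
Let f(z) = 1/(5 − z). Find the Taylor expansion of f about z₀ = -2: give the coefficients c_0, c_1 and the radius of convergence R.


Let w = z − z₀, so z = z₀ + w.
Then 5 − z = 5 − (z₀ + w) = (5 − z₀) − w = 7 − w.
f(z) = 1/(7 − w) = (1/(7)) · 1/(1 − w/(7)) = Σ_{n≥0} w^n / (7)^(n+1).
So c_n = 1/(7)^(n+1):
  c_0 = 1/(7)^1 = 1/7.
  c_1 = 1/(7)^2 = 1/49.
The series is valid for |w/d| < 1, i.e. |z − z₀| < |d|.
Radius of convergence: R = |5 − z₀| = |7| = 7 (distance from z₀ to the singularity z = 5).

c_0 = 1/7, c_1 = 1/49; R = 7.


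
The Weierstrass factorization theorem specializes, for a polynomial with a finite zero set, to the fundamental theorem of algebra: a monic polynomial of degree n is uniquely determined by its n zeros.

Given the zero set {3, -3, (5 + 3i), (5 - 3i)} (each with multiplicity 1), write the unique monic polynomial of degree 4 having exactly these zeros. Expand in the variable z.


The polynomial is p(z) = ∏_{α ∈ S} (z − α), where S = {3, -3, (5 + 3i), (5 - 3i)}.
Expanding the product yields: p(z) = z^4 -10·z^3 + 25·z^2 + 90·z -306.
Note conjugate pairs combine to real quadratics: (z − (5+3i))(z − (5−3i)) = z² − 10z + 34.
The resulting polynomial has degree 4 and real coefficients as required.

p(z) = z^4 -10·z^3 + 25·z^2 + 90·z -306.


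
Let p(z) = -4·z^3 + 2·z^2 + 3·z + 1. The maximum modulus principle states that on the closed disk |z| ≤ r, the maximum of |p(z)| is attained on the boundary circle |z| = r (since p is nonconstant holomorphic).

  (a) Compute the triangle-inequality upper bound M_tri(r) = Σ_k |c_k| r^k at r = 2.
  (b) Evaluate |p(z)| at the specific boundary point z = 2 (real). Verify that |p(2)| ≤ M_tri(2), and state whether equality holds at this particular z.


Coefficients: c_0 = 1, c_1 = 3, c_2 = 2, c_3 = -4. Radius r = 2.
Part (a). Triangle bound: M_tri(r) = Σ_k |c_k| r^k
  = |1|·2^0 + |3|·2^1 + |2|·2^2 + |-4|·2^3
  = 1 + 6 + 8 + 32 = 47.
This bounds M(r) := max_{|z|=r} |p(z)| from above; equality holds iff all terms c_k z^k can be made to align in phase at a single z on |z|=r.
Part (b). At z = 2 (real, on the circle |z| = r):
  p(2) = (1)·2^0 + (3)·2^1 + (2)·2^2 + (-4)·2^3 = -17.
  |p(2)| = 17.
Check: |p(2)| = 17 ≤ 47 = M_tri(2). ✓ Equality does not hold at z = 2 (the coefficients have mixed signs, so the terms do not all align in phase there).

M_tri(2) = 47; |p(2)| = 17; equality at z=2: no.


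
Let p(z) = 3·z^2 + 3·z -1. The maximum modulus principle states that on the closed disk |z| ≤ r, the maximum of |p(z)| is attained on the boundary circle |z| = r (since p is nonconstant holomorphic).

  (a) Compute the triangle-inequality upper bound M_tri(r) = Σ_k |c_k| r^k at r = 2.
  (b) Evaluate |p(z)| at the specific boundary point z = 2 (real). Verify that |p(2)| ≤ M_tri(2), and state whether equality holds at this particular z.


Coefficients: c_0 = -1, c_1 = 3, c_2 = 3. Radius r = 2.
Part (a). Triangle bound: M_tri(r) = Σ_k |c_k| r^k
  = |-1|·2^0 + |3|·2^1 + |3|·2^2
  = 1 + 6 + 12 = 19.
This bounds M(r) := max_{|z|=r} |p(z)| from above; equality holds iff all terms c_k z^k can be made to align in phase at a single z on |z|=r.
Part (b). At z = 2 (real, on the circle |z| = r):
  p(2) = (-1)·2^0 + (3)·2^1 + (3)·2^2 = 17.
  |p(2)| = 17.
Check: |p(2)| = 17 ≤ 19 = M_tri(2). ✓ Equality does not hold at z = 2 (the coefficients have mixed signs, so the terms do not all align in phase there).

M_tri(2) = 19; |p(2)| = 17; equality at z=2: no.


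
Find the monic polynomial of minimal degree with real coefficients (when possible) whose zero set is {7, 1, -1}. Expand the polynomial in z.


The polynomial is p(z) = ∏_{α ∈ S} (z − α), where S = {7, 1, -1}.
Expanding the product yields: p(z) = z^3 -7·z^2 -z + 7.
The resulting polynomial has degree 3 and real coefficients as required.

p(z) = z^3 -7·z^2 -z + 7.


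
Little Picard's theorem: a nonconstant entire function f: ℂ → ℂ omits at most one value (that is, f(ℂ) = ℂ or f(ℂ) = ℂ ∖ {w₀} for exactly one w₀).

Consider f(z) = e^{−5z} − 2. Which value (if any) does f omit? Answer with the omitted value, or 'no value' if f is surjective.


Little Picard bounds the complement of f(ℂ) to at most one point.
e^{−5z} is never zero on ℂ, so 1·e^{−5z} takes every value in ℂ ∖ {0}. Adding -2 shifts the range to ℂ ∖ {-2}. Thus f omits exactly the value -2.

Omitted value: -2.


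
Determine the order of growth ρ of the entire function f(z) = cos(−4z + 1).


cos(w) is a linear combination of e^{iw} and e^{−iw} (or e^w, e^{−w} in the hyperbolic case), so |cos(w)| ≤ e^{|w|}. With w = −4z + 1, |w| ≤ 4|z| + 1 = 4r + 1 on |z| = r, giving M(r) ≤ e^{4r + 1}, so ρ ≤ 1. On a suitable ray (z = it for sin/cos; z = t for sinh/cosh, t real → ∞), |cos(−4z + 1)| grows like e^{4|t|}/2, so ρ ≥ 1. Hence ρ = 1.
Therefore ρ = 1.

Order ρ = 1.


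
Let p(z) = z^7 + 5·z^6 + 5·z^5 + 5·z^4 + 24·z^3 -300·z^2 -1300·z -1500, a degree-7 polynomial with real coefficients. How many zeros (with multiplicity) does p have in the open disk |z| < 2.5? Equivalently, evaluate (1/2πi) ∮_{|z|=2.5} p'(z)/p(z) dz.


The zeros of p are: (-2 + 1i), (-2 - 1i), 3, (-3 + 1i), (-3 - 1i), (1 + 3i), (1 - 3i).
Their magnitudes are: 2.236, 2.236, 3, 3.162, 3.162, 3.162, 3.162.
Zeros with |z| < R = 2.5: (-2 + 1i), (-2 - 1i).
Count = 2.
By the argument principle, (1/2πi) ∮_{|z|=R} p'(z)/p(z) dz equals exactly this count.

Number of zeros inside |z| < 2.5: 2.


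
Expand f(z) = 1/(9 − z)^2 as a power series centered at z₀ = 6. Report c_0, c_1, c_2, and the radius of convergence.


Let w = z − z₀, so z = z₀ + w.
Then 9 − z = 9 − (z₀ + w) = (9 − z₀) − w = 3 − w.
f(z) = 1/(3 − w)^2 = (1/(3)^2) · (1 − w/(3))^{−2}.
By the binomial series (1−u)^{−2} = Σ_{n≥0} C(n+1, 1) u^n for |u|<1, with u = w/(3):
  c_n = C(n+1, 1) / (3)^(n+2).
  c_0 = 1/(3)^2 = 1/9.
  c_1 = 2/(3)^3 = 2/27.
  c_2 = 3/(3)^4 = 1/27.
The series is valid for |w/d| < 1, i.e. |z − z₀| < |d|.
Radius of convergence: R = |9 − z₀| = |3| = 3 (distance from z₀ to the singularity z = 9).

c_0 = 1/9, c_1 = 2/27, c_2 = 1/27; R = 3.


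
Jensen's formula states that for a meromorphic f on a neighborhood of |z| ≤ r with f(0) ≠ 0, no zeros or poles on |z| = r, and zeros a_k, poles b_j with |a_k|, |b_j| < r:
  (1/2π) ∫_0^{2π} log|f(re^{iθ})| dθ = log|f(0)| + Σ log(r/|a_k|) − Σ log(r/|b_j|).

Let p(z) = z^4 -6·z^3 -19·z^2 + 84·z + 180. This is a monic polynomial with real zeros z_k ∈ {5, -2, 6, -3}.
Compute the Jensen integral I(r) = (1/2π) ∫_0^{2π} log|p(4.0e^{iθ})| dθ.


Zeros: -3, -2, 5, 6; r = 4.0.
Inside |z| < r: -3, -2. Outside (|z| ≥ r): 5, 6.
p(0) = 180, so log|p(0)| = log(180) = 5.1930.
Apply Jensen: I(r) = log|p(0)| + Σ_k log(r/|z_k|), summed over zeros inside |z| < r.
  log(r/|z_k|) for z_k = -2: log(4.0/2) = 0.6931
  log(r/|z_k|) for z_k = -3: log(4.0/3) = 0.2877
  Outside zeros (5, 6) contribute nothing to the Jensen sum.
Sum over inside zeros: 0.9808.
I(r) = log|p(0)| + (inside sum) = 5.1930 + 0.9808 = 6.1738.
Note: since some zeros are outside |z| ≤ r, the simplified n·log(r) form does NOT apply — only the inside zeros contribute.

I(r) ≈ 6.1738.


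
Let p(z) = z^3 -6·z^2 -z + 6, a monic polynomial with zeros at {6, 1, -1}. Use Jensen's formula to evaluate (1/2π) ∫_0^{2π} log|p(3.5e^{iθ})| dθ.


Zeros: -1, 1, 6; r = 3.5.
Inside |z| < r: -1, 1. Outside (|z| ≥ r): 6.
p(0) = 6, so log|p(0)| = log(6) = 1.7918.
Apply Jensen: I(r) = log|p(0)| + Σ_k log(r/|z_k|), summed over zeros inside |z| < r.
  log(r/|z_k|) for z_k = 1: log(3.5/1) = 1.2528
  log(r/|z_k|) for z_k = -1: log(3.5/1) = 1.2528
  Outside zeros (6) contribute nothing to the Jensen sum.
Sum over inside zeros: 2.5055.
I(r) = log|p(0)| + (inside sum) = 1.7918 + 2.5055 = 4.2973.
Note: since some zeros are outside |z| ≤ r, the simplified n·log(r) form does NOT apply — only the inside zeros contribute.

I(r) ≈ 4.2973.


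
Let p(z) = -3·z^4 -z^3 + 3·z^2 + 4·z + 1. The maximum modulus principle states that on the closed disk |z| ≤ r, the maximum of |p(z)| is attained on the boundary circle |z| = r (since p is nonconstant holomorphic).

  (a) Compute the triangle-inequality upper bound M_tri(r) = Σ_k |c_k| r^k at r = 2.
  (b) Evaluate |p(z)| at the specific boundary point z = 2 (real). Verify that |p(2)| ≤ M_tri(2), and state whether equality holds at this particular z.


Coefficients: c_0 = 1, c_1 = 4, c_2 = 3, c_3 = -1, c_4 = -3. Radius r = 2.
Part (a). Triangle bound: M_tri(r) = Σ_k |c_k| r^k
  = |1|·2^0 + |4|·2^1 + |3|·2^2 + |-1|·2^3 + |-3|·2^4
  = 1 + 8 + 12 + 8 + 48 = 77.
This bounds M(r) := max_{|z|=r} |p(z)| from above; equality holds iff all terms c_k z^k can be made to align in phase at a single z on |z|=r.
Part (b). At z = 2 (real, on the circle |z| = r):
  p(2) = (1)·2^0 + (4)·2^1 + (3)·2^2 + (-1)·2^3 + (-3)·2^4 = -35.
  |p(2)| = 35.
Check: |p(2)| = 35 ≤ 77 = M_tri(2). ✓ Equality does not hold at z = 2 (the coefficients have mixed signs, so the terms do not all align in phase there).

M_tri(2) = 77; |p(2)| = 35; equality at z=2: no.


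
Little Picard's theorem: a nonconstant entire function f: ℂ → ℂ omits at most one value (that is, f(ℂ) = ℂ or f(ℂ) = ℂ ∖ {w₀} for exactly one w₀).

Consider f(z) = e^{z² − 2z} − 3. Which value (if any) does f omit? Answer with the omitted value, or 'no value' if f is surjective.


Little Picard bounds the complement of f(ℂ) to at most one point.
The exponent g(z) = z² − 2z is a nonconstant polynomial, hence surjective onto ℂ. So e^{g(z)} takes every value in {e^w : w ∈ ℂ} = ℂ ∖ {0}. Adding -3 shifts the range to ℂ ∖ {-3}. f omits exactly -3.

Omitted value: -3.


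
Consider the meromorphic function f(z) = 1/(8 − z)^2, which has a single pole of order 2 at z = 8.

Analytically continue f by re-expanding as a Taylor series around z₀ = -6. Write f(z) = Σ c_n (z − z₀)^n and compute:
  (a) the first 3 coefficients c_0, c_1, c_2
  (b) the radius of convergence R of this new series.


Let w = z − z₀, so z = z₀ + w.
Then 8 − z = 8 − (z₀ + w) = (8 − z₀) − w = 14 − w.
f(z) = 1/(14 − w)^2 = (1/(14)^2) · (1 − w/(14))^{−2}.
By the binomial series (1−u)^{−2} = Σ_{n≥0} C(n+1, 1) u^n for |u|<1, with u = w/(14):
  c_n = C(n+1, 1) / (14)^(n+2).
  c_0 = 1/(14)^2 = 1/196.
  c_1 = 2/(14)^3 = 1/1372.
  c_2 = 3/(14)^4 = 3/38416.
The series is valid for |w/d| < 1, i.e. |z − z₀| < |d|.
Radius of convergence: R = |8 − z₀| = |14| = 14 (distance from z₀ to the singularity z = 8).

c_0 = 1/196, c_1 = 1/1372, c_2 = 3/38416; R = 14.


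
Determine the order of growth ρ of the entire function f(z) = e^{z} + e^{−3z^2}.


Each summand is entire of order 1 and 2 respectively (as in the single-exponential case). The order of a sum is at most the max of the orders, so ρ ≤ 2. For the lower bound: on |z|=r choose arg z so that -3z^2 is real positive; then |e^{-3z^2}| = e^{3r^2} while |e^{1z}| ≤ e^{1r^1} = o(e^{3r^2}). So |f| ≥ e^{3r^2}(1 − o(1)) and ρ ≥ 2. Hence ρ = max(1, 2) = 2.
Therefore ρ = 2.

Order ρ = 2.


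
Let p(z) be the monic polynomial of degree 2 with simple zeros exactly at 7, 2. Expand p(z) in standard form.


The polynomial is p(z) = ∏_{α ∈ S} (z − α), where S = {7, 2}.
Expanding the product yields: p(z) = z^2 -9·z + 14.
The resulting polynomial has degree 2 and real coefficients as required.

p(z) = z^2 -9·z + 14.


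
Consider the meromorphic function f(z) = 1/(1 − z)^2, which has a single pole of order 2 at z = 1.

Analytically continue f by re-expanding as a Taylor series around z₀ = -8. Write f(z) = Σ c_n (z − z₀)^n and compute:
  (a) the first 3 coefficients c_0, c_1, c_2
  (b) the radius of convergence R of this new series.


Let w = z − z₀, so z = z₀ + w.
Then 1 − z = 1 − (z₀ + w) = (1 − z₀) − w = 9 − w.
f(z) = 1/(9 − w)^2 = (1/(9)^2) · (1 − w/(9))^{−2}.
By the binomial series (1−u)^{−2} = Σ_{n≥0} C(n+1, 1) u^n for |u|<1, with u = w/(9):
  c_n = C(n+1, 1) / (9)^(n+2).
  c_0 = 1/(9)^2 = 1/81.
  c_1 = 2/(9)^3 = 2/729.
  c_2 = 3/(9)^4 = 1/2187.
The series is valid for |w/d| < 1, i.e. |z − z₀| < |d|.
Radius of convergence: R = |1 − z₀| = |9| = 9 (distance from z₀ to the singularity z = 1).

c_0 = 1/81, c_1 = 2/729, c_2 = 1/2187; R = 9.


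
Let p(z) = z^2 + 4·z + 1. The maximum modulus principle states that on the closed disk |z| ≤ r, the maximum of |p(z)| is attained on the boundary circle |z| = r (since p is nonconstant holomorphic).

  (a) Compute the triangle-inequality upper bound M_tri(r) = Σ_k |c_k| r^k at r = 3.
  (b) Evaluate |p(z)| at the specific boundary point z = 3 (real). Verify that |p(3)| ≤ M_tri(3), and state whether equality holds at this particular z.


Coefficients: c_0 = 1, c_1 = 4, c_2 = 1. Radius r = 3.
Part (a). Triangle bound: M_tri(r) = Σ_k |c_k| r^k
  = |1|·3^0 + |4|·3^1 + |1|·3^2
  = 1 + 12 + 9 = 22.
This bounds M(r) := max_{|z|=r} |p(z)| from above; equality holds iff all terms c_k z^k can be made to align in phase at a single z on |z|=r.
Part (b). At z = 3 (real, on the circle |z| = r):
  p(3) = (1)·3^0 + (4)·3^1 + (1)·3^2 = 22.
  |p(3)| = 22.
Since all nonzero coefficients share the same sign, |p(3)| = 22 = M_tri(3); the triangle bound is attained at z = 3, so in fact M(r) = 22.

M_tri(3) = 22; |p(3)| = 22; equality at z=3: yes.


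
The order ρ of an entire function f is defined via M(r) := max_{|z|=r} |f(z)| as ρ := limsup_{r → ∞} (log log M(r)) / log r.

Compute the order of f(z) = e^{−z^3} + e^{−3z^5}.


Each summand is entire of order 3 and 5 respectively (as in the single-exponential case). The order of a sum is at most the max of the orders, so ρ ≤ 5. For the lower bound: on |z|=r choose arg z so that -3z^5 is real positive; then |e^{-3z^5}| = e^{3r^5} while |e^{-1z^3}| ≤ e^{1r^3} = o(e^{3r^5}). So |f| ≥ e^{3r^5}(1 − o(1)) and ρ ≥ 5. Hence ρ = max(3, 5) = 5.
Therefore ρ = 5.

Order ρ = 5.


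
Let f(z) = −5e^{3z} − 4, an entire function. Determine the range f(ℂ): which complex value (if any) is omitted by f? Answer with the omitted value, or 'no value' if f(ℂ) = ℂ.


Little Picard bounds the complement of f(ℂ) to at most one point.
e^{3z} is never zero on ℂ, so -5·e^{3z} takes every value in ℂ ∖ {0}. Adding -4 shifts the range to ℂ ∖ {-4}. Thus f omits exactly the value -4.

Omitted value: -4.


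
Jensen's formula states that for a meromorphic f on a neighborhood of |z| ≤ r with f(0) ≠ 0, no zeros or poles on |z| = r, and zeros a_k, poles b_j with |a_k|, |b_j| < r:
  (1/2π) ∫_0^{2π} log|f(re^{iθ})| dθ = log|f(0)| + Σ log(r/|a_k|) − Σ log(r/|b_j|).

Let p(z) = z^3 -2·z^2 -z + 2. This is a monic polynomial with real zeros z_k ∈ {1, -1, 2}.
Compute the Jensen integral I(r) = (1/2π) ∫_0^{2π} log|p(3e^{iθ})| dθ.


Zeros: -1, 1, 2; r = 3.
Inside |z| < r: -1, 1, 2. Outside (|z| ≥ r): ∅.
p(0) = 2, so log|p(0)| = log(2) = 0.6931.
Apply Jensen: I(r) = log|p(0)| + Σ_k log(r/|z_k|), summed over zeros inside |z| < r.
  log(r/|z_k|) for z_k = 1: log(3/1) = 1.0986
  log(r/|z_k|) for z_k = -1: log(3/1) = 1.0986
  log(r/|z_k|) for z_k = 2: log(3/2) = 0.4055
Sum over inside zeros: 2.6027.
I(r) = log|p(0)| + (inside sum) = 0.6931 + 2.6027 = 3.2958.
Closed form (all zeros inside, monic): I(r) = n·log(r) = 3·log(3) = 3.2958. ✓

I(r) ≈ 3.2958.


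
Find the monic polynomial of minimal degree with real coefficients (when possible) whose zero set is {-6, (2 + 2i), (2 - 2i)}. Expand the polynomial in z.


The polynomial is p(z) = ∏_{α ∈ S} (z − α), where S = {-6, (2 + 2i), (2 - 2i)}.
Expanding the product yields: p(z) = z^3 + 2·z^2 -16·z + 48.
Note conjugate pairs combine to real quadratics: (z − (2+2i))(z − (2−2i)) = z² − 4z + 8.
The resulting polynomial has degree 3 and real coefficients as required.

p(z) = z^3 + 2·z^2 -16·z + 48.


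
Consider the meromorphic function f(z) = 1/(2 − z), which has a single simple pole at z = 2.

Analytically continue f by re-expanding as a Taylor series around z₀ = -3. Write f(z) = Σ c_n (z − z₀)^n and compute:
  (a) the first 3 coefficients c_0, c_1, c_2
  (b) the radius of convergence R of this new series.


Let w = z − z₀, so z = z₀ + w.
Then 2 − z = 2 − (z₀ + w) = (2 − z₀) − w = 5 − w.
f(z) = 1/(5 − w) = (1/(5)) · 1/(1 − w/(5)) = Σ_{n≥0} w^n / (5)^(n+1).
So c_n = 1/(5)^(n+1):
  c_0 = 1/(5)^1 = 1/5.
  c_1 = 1/(5)^2 = 1/25.
  c_2 = 1/(5)^3 = 1/125.
The series is valid for |w/d| < 1, i.e. |z − z₀| < |d|.
Radius of convergence: R = |2 − z₀| = |5| = 5 (distance from z₀ to the singularity z = 2).

c_0 = 1/5, c_1 = 1/25, c_2 = 1/125; R = 5.


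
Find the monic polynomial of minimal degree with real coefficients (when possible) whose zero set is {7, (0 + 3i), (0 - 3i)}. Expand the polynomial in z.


The polynomial is p(z) = ∏_{α ∈ S} (z − α), where S = {7, (0 + 3i), (0 - 3i)}.
Expanding the product yields: p(z) = z^3 -7·z^2 + 9·z -63.
Note conjugate pairs combine to real quadratics: (z − (0+3i))(z − (0−3i)) = z² + 9.
The resulting polynomial has degree 3 and real coefficients as required.

p(z) = z^3 -7·z^2 + 9·z -63.


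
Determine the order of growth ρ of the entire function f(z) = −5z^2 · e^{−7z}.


M(r) = max_{|z|=r} |-5|·|z|^2·|e^{−7z}| = 5·r^2 · e^{7r^1} (the factors attain their maxima compatibly on |z|=r). Then log M(r) = log 5 + 2·log r + 7r^1, dominated by the last term, so log log M(r) ~ 1·log r. The polynomial factor -5z^2 contributes only a log r term and does not affect the order. ρ = 1.
Therefore ρ = 1.

Order ρ = 1.


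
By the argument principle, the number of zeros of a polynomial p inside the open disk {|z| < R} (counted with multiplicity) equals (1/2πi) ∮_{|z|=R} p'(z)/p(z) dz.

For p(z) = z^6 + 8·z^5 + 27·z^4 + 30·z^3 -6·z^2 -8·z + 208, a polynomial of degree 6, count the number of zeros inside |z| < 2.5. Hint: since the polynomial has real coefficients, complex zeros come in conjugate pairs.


The zeros of p are: (1 + 1i), (1 - 1i), (-3 + 2i), (-3 - 2i), (-2 + 2i), (-2 - 2i).
Their magnitudes are: 1.414, 1.414, 3.606, 3.606, 2.828, 2.828.
Zeros with |z| < R = 2.5: (1 + 1i), (1 - 1i).
Count = 2.
By the argument principle, (1/2πi) ∮_{|z|=R} p'(z)/p(z) dz equals exactly this count.

Number of zeros inside |z| < 2.5: 2.


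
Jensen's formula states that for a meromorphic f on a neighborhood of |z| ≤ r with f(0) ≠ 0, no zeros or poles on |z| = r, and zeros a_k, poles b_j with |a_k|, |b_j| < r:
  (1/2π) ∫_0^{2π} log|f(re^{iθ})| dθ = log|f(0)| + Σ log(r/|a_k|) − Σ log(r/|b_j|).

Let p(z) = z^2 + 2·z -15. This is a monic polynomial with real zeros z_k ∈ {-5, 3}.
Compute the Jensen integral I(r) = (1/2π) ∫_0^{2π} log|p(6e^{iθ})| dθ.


Zeros: -5, 3; r = 6.
Inside |z| < r: -5, 3. Outside (|z| ≥ r): ∅.
p(0) = -15, so log|p(0)| = log(15) = 2.7081.
Apply Jensen: I(r) = log|p(0)| + Σ_k log(r/|z_k|), summed over zeros inside |z| < r.
  log(r/|z_k|) for z_k = -5: log(6/5) = 0.1823
  log(r/|z_k|) for z_k = 3: log(6/3) = 0.6931
Sum over inside zeros: 0.8755.
I(r) = log|p(0)| + (inside sum) = 2.7081 + 0.8755 = 3.5835.
Closed form (all zeros inside, monic): I(r) = n·log(r) = 2·log(6) = 3.5835. ✓

I(r) ≈ 3.5835.


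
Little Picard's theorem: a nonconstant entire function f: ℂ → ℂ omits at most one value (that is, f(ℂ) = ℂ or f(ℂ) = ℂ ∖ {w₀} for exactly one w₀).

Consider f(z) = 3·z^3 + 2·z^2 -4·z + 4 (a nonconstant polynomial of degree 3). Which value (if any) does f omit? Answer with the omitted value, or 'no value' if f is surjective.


Little Picard bounds the complement of f(ℂ) to at most one point.
For every w ∈ ℂ, the equation p(z) − w = 0 is a nonconstant polynomial in z and hence has at least one root by the fundamental theorem of algebra. So p is surjective onto ℂ, omitting no value.

Omitted value: no value.


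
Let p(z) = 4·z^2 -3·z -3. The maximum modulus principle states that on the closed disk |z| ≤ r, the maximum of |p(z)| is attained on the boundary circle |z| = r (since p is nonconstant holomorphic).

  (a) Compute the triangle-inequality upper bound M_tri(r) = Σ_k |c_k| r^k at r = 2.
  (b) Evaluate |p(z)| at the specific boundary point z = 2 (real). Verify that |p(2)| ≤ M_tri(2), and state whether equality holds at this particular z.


Coefficients: c_0 = -3, c_1 = -3, c_2 = 4. Radius r = 2.
Part (a). Triangle bound: M_tri(r) = Σ_k |c_k| r^k
  = |-3|·2^0 + |-3|·2^1 + |4|·2^2
  = 3 + 6 + 16 = 25.
This bounds M(r) := max_{|z|=r} |p(z)| from above; equality holds iff all terms c_k z^k can be made to align in phase at a single z on |z|=r.
Part (b). At z = 2 (real, on the circle |z| = r):
  p(2) = (-3)·2^0 + (-3)·2^1 + (4)·2^2 = 7.
  |p(2)| = 7.
Check: |p(2)| = 7 ≤ 25 = M_tri(2). ✓ Equality does not hold at z = 2 (the coefficients have mixed signs, so the terms do not all align in phase there).

M_tri(2) = 25; |p(2)| = 7; equality at z=2: no.
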